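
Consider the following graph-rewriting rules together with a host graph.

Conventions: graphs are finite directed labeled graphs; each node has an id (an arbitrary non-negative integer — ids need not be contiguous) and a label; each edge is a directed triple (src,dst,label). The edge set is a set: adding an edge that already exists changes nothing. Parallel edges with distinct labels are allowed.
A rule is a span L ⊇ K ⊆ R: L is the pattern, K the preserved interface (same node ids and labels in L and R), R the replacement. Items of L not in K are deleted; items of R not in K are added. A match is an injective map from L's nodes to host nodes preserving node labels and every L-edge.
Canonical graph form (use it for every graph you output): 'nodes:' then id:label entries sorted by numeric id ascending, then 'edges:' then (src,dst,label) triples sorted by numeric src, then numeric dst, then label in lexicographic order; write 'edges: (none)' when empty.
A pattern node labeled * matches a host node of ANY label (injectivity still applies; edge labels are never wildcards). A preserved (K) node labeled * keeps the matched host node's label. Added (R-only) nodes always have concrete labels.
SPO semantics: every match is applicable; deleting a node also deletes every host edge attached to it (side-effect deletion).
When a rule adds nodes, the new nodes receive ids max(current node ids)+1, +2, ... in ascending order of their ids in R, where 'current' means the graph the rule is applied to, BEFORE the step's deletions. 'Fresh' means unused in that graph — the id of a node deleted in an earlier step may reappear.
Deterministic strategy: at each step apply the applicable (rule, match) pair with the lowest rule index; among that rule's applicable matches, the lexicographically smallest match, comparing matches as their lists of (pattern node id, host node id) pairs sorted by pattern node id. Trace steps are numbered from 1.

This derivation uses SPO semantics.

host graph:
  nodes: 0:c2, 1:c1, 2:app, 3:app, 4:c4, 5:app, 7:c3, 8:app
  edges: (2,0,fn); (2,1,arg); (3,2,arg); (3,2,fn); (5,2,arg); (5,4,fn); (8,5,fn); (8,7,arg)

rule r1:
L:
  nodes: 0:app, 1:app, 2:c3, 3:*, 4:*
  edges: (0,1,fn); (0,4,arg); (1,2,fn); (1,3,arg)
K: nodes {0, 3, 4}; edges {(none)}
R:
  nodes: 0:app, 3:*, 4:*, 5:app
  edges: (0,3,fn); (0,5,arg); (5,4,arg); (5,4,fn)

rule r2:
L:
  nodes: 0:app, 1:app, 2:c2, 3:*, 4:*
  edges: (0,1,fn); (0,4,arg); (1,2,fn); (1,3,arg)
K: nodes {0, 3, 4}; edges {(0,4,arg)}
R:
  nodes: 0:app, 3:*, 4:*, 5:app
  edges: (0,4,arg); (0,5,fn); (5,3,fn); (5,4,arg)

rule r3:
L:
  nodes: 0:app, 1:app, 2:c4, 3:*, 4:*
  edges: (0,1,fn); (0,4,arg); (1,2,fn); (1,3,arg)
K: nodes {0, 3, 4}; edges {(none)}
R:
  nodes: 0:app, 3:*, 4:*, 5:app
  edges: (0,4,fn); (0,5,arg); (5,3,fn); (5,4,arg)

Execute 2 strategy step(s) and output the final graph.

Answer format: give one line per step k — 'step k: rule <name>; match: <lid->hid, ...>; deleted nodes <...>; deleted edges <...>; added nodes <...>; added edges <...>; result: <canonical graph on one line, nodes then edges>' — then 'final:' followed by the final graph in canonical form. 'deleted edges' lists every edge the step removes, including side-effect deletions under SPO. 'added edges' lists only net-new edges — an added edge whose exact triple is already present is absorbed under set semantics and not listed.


step 1: rule r3; match: 0->8, 1->5, 2->4, 3->2, 4->7; deleted nodes 4, 5; deleted edges (5,2,arg); (5,4,fn); (8,5,fn); (8,7,arg); added nodes 9; added edges (8,7,fn); (8,9,arg); (9,2,fn); (9,7,arg); result: nodes: 0:c2, 1:c1, 2:app, 3:app, 7:c3, 8:app, 9:app edges: (2,0,fn); (2,1,arg); (3,2,arg); (3,2,fn); (8,7,fn); (8,9,arg); (9,2,fn); (9,7,arg)
step 2: rule r2; match: 0->9, 1->2, 2->0, 3->1, 4->7; deleted nodes 0, 2; deleted edges (2,0,fn); (2,1,arg); (3,2,arg); (3,2,fn); (9,2,fn); added nodes 10; added edges (9,10,fn); (10,1,fn); (10,7,arg); result: nodes: 1:c1, 3:app, 7:c3, 8:app, 9:app, 10:app edges: (8,7,fn); (8,9,arg); (9,7,arg); (9,10,fn); (10,1,fn); (10,7,arg)
final:
nodes: 1:c1, 3:app, 7:c3, 8:app, 9:app, 10:app
edges: (8,7,fn); (8,9,arg); (9,7,arg); (9,10,fn); (10,1,fn); (10,7,arg)


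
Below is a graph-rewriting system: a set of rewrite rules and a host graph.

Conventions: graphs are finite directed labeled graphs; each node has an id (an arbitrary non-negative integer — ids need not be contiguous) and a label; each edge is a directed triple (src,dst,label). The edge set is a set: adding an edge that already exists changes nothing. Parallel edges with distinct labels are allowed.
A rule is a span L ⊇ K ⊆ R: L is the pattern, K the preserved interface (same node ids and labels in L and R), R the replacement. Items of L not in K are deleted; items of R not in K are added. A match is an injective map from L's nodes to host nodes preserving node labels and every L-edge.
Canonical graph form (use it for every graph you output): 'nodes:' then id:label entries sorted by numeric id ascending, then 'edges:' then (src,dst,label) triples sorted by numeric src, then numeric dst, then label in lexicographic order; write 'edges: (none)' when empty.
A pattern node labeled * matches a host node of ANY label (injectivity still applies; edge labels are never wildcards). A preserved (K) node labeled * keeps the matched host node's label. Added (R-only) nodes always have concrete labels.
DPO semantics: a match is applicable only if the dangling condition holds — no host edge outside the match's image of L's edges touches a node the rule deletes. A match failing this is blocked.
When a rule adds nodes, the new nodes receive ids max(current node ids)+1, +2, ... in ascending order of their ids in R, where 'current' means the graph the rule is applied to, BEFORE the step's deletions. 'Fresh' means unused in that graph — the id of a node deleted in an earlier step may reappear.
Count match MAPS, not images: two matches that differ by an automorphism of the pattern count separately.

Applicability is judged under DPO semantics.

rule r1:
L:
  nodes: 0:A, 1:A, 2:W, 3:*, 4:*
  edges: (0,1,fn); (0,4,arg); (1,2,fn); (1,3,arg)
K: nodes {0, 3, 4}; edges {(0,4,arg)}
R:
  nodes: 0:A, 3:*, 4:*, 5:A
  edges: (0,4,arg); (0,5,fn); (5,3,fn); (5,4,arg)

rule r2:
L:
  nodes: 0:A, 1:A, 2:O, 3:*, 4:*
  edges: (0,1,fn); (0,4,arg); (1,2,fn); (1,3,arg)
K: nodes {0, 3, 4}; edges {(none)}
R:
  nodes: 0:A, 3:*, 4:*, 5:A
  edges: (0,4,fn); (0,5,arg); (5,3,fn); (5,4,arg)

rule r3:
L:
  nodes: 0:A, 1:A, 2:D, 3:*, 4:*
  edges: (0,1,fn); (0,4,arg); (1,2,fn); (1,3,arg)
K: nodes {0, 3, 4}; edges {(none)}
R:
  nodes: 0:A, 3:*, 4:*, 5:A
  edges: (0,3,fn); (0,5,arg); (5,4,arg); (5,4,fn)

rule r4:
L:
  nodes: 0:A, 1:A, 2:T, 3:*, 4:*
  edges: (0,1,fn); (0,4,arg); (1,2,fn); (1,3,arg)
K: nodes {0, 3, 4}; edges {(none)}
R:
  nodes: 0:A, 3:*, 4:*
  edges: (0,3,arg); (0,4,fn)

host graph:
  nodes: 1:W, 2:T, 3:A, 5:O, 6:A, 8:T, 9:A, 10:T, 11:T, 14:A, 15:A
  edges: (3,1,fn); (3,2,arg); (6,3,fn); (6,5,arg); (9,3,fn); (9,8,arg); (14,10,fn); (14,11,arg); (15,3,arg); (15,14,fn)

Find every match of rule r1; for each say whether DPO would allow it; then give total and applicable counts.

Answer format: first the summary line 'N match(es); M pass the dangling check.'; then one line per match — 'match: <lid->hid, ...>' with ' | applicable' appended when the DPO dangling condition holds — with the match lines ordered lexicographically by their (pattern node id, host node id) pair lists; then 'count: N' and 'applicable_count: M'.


2 match(es); 0 pass the dangling check.
match: 0->6, 1->3, 2->1, 3->2, 4->5
match: 0->9, 1->3, 2->1, 3->2, 4->8
count: 2
applicable_count: 0


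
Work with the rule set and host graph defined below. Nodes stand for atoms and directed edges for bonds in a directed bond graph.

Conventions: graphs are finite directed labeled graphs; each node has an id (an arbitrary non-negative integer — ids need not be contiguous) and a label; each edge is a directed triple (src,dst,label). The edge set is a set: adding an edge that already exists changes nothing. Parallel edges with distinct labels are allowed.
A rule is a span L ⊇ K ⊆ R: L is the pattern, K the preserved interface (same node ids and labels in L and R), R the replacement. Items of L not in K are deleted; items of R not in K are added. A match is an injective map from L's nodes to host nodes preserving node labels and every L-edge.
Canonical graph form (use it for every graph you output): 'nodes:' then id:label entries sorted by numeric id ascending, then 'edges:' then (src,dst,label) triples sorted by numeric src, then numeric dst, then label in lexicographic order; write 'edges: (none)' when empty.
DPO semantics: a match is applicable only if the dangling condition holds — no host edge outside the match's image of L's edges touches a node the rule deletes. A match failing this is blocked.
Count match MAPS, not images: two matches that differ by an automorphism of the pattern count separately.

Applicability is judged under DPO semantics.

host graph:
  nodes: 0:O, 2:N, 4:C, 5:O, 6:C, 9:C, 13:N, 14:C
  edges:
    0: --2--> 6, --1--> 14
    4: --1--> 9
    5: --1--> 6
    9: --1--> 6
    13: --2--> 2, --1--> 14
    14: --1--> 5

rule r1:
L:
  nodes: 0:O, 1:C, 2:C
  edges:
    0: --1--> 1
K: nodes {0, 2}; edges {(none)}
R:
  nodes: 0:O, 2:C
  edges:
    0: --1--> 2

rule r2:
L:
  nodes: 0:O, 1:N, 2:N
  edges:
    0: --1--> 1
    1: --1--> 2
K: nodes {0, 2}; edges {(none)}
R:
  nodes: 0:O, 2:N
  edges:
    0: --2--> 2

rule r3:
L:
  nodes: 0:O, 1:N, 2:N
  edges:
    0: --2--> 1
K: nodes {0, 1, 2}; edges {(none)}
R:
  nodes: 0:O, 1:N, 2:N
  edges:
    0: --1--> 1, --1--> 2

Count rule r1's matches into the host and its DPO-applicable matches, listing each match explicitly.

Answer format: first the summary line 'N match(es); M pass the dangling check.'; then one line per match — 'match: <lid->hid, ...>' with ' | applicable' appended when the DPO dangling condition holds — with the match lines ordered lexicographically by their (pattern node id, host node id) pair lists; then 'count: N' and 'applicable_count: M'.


6 match(es); 0 pass the dangling check.
match: 0->0, 1->14, 2->4
match: 0->0, 1->14, 2->6
match: 0->0, 1->14, 2->9
match: 0->5, 1->6, 2->4
match: 0->5, 1->6, 2->9
match: 0->5, 1->6, 2->14
count: 6
applicable_count: 0


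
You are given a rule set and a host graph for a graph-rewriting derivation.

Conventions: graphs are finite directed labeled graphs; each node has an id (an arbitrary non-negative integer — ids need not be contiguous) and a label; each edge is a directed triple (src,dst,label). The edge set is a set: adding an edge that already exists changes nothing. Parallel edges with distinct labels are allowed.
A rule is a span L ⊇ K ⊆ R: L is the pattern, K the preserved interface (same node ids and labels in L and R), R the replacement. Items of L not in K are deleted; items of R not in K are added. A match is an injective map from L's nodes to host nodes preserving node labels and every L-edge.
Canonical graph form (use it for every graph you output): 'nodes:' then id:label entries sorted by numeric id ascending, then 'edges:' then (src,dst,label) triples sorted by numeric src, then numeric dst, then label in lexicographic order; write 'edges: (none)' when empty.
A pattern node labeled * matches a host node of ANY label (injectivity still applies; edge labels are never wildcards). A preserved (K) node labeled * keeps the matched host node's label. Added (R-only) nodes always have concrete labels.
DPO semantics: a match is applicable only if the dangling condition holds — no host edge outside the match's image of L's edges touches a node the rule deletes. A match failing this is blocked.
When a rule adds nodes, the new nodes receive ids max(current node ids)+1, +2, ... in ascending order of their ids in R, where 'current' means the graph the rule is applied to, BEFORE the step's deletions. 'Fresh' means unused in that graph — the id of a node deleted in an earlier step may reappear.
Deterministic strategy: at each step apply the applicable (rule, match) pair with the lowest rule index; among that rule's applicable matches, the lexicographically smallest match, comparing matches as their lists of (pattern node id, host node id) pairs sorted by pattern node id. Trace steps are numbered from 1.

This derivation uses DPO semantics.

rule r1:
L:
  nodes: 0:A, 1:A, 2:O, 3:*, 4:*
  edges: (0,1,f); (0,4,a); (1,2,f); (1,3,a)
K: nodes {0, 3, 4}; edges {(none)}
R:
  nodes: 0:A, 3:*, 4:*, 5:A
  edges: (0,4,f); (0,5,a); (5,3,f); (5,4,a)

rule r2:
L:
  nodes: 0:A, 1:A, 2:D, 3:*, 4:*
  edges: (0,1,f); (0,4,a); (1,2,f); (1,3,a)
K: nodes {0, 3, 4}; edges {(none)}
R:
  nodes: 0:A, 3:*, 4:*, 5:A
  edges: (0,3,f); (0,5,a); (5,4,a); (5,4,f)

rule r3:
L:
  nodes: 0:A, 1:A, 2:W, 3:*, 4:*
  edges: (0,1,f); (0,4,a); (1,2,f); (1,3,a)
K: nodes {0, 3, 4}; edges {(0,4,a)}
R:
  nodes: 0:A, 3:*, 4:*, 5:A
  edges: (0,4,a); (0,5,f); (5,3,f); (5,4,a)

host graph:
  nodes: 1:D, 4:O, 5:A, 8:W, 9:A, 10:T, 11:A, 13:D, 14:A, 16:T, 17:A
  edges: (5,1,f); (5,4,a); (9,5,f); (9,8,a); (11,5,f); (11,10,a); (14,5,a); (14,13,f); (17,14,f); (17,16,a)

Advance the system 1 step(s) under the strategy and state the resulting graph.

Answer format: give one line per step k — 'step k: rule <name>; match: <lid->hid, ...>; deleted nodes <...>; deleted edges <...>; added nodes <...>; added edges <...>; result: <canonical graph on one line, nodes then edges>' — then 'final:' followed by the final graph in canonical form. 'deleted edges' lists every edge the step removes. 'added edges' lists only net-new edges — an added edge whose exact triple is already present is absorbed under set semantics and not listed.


step 1: rule r2; match: 0->17, 1->14, 2->13, 3->5, 4->16; deleted nodes 13, 14; deleted edges (14,5,a); (14,13,f); (17,14,f); (17,16,a); added nodes 18; added edges (17,5,f); (17,18,a); (18,16,a); (18,16,f); result: nodes: 1:D, 4:O, 5:A, 8:W, 9:A, 10:T, 11:A, 16:T, 17:A, 18:A edges: (5,1,f); (5,4,a); (9,5,f); (9,8,a); (11,5,f); (11,10,a); (17,5,f); (17,18,a); (18,16,a); (18,16,f)
final:
nodes: 1:D, 4:O, 5:A, 8:W, 9:A, 10:T, 11:A, 16:T, 17:A, 18:A
edges: (5,1,f); (5,4,a); (9,5,f); (9,8,a); (11,5,f); (11,10,a); (17,5,f); (17,18,a); (18,16,a); (18,16,f)


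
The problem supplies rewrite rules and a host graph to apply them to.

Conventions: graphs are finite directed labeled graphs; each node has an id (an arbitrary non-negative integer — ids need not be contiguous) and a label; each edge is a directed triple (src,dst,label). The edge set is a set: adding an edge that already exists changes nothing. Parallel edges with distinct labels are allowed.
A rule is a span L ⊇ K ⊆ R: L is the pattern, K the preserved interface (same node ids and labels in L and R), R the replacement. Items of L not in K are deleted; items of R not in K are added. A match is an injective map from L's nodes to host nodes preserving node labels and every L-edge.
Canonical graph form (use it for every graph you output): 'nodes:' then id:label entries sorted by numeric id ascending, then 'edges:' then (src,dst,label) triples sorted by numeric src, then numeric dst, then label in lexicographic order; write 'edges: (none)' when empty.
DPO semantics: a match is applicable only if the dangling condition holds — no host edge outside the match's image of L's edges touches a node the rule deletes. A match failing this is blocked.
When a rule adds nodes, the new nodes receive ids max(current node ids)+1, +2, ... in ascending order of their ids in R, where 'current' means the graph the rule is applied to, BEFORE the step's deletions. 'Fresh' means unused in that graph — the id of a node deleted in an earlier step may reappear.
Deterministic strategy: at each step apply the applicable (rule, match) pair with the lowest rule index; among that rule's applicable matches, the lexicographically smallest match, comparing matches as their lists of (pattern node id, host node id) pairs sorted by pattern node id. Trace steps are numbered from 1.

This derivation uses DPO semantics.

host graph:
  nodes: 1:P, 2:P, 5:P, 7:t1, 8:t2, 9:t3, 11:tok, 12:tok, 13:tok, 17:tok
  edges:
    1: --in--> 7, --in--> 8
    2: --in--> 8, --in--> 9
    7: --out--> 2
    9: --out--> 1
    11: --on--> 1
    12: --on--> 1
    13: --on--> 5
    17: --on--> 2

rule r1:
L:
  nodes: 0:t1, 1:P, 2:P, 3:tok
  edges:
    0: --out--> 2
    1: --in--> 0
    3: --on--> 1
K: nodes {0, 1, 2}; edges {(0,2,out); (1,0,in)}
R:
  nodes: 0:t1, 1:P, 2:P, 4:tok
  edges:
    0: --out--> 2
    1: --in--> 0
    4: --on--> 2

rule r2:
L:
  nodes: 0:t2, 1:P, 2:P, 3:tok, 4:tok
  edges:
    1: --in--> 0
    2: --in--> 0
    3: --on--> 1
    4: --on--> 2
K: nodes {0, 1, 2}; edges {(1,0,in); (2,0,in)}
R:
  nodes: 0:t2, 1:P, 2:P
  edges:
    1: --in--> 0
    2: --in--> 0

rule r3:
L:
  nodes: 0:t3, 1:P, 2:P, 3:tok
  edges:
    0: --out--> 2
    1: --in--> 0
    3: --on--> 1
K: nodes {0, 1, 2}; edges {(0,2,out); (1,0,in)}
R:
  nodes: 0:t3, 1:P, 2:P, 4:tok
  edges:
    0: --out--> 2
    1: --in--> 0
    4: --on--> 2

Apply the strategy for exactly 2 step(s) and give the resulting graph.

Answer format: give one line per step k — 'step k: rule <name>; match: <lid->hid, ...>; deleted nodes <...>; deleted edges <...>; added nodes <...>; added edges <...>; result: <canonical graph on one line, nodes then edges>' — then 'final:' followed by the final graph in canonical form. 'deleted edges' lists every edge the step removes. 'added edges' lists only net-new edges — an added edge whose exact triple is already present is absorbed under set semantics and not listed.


step 1: rule r1; match: 0->7, 1->1, 2->2, 3->11; deleted nodes 11; deleted edges (11,1,on); added nodes 18; added edges (18,2,on); result: nodes: 1:P, 2:P, 5:P, 7:t1, 8:t2, 9:t3, 12:tok, 13:tok, 17:tok, 18:tok edges: (1,7,in); (1,8,in); (2,8,in); (2,9,in); (7,2,out); (9,1,out); (12,1,on); (13,5,on); (17,2,on); (18,2,on)
step 2: rule r1; match: 0->7, 1->1, 2->2, 3->12; deleted nodes 12; deleted edges (12,1,on); added nodes 19; added edges (19,2,on); result: nodes: 1:P, 2:P, 5:P, 7:t1, 8:t2, 9:t3, 13:tok, 17:tok, 18:tok, 19:tok edges: (1,7,in); (1,8,in); (2,8,in); (2,9,in); (7,2,out); (9,1,out); (13,5,on); (17,2,on); (18,2,on); (19,2,on)
final:
nodes: 1:P, 2:P, 5:P, 7:t1, 8:t2, 9:t3, 13:tok, 17:tok, 18:tok, 19:tok
edges: (1,7,in); (1,8,in); (2,8,in); (2,9,in); (7,2,out); (9,1,out); (13,5,on); (17,2,on); (18,2,on); (19,2,on)


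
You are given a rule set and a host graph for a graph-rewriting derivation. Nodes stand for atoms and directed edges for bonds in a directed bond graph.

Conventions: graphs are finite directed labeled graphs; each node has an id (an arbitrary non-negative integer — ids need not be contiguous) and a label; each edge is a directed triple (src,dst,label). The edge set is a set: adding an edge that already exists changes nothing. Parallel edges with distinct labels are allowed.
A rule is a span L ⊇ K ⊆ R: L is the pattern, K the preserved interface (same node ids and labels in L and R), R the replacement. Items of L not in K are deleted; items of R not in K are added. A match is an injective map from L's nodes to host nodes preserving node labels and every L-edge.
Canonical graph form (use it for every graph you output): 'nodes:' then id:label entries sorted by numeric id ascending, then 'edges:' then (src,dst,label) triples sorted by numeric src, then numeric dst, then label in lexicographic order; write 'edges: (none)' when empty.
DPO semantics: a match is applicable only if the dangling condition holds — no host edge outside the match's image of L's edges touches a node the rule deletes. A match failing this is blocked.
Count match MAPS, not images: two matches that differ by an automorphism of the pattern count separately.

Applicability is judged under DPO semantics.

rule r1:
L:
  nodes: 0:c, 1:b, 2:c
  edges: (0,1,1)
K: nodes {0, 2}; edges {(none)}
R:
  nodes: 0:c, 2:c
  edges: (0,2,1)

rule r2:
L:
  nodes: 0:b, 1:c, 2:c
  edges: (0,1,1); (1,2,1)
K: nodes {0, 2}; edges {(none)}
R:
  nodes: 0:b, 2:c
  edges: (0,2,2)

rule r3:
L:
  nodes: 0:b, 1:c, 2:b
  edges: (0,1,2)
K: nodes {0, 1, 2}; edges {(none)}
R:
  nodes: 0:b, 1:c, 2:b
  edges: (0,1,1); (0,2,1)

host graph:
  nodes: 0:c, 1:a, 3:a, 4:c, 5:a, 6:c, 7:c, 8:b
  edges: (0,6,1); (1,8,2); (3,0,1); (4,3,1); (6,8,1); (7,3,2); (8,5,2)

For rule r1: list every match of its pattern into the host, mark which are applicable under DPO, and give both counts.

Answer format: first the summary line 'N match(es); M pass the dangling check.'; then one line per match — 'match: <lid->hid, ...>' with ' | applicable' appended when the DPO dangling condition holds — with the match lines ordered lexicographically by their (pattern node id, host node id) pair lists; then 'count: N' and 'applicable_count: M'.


3 match(es); 0 pass the dangling check.
match: 0->6, 1->8, 2->0
match: 0->6, 1->8, 2->4
match: 0->6, 1->8, 2->7
count: 3
applicable_count: 0


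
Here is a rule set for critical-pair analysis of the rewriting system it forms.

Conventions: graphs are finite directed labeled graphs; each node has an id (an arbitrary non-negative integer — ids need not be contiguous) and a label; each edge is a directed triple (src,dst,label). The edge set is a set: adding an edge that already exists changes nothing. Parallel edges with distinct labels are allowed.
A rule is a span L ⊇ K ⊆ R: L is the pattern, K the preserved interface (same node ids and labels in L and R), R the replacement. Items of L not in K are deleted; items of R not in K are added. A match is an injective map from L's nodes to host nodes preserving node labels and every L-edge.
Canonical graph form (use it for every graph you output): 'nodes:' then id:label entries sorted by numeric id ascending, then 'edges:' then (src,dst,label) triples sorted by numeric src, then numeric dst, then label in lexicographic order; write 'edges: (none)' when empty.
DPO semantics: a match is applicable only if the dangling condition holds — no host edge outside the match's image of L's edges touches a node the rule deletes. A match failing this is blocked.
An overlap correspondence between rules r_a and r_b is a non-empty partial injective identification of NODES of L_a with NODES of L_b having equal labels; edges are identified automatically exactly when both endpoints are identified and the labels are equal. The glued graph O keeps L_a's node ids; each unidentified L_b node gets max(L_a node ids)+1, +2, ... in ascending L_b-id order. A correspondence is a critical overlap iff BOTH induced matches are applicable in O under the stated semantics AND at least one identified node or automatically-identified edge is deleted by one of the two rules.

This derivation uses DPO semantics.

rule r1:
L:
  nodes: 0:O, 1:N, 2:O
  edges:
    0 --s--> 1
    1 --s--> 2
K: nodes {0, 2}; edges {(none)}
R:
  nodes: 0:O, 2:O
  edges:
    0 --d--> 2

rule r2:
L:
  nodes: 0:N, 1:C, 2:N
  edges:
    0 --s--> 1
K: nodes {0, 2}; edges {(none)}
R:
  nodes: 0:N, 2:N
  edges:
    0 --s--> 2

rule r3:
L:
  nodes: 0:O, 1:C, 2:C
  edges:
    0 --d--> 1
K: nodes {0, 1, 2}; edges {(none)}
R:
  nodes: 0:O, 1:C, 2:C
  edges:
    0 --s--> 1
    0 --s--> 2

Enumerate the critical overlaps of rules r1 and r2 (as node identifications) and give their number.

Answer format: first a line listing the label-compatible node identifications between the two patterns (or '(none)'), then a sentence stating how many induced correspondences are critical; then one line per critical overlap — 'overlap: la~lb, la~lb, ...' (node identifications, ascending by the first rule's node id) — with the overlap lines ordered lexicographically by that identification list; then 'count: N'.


label-compatible node identifications between L(r1) and L(r2): 1~0, 1~2
1 of the induced correspondences is a critical overlap of r1 and r2.
overlap: 1~2
count: 1


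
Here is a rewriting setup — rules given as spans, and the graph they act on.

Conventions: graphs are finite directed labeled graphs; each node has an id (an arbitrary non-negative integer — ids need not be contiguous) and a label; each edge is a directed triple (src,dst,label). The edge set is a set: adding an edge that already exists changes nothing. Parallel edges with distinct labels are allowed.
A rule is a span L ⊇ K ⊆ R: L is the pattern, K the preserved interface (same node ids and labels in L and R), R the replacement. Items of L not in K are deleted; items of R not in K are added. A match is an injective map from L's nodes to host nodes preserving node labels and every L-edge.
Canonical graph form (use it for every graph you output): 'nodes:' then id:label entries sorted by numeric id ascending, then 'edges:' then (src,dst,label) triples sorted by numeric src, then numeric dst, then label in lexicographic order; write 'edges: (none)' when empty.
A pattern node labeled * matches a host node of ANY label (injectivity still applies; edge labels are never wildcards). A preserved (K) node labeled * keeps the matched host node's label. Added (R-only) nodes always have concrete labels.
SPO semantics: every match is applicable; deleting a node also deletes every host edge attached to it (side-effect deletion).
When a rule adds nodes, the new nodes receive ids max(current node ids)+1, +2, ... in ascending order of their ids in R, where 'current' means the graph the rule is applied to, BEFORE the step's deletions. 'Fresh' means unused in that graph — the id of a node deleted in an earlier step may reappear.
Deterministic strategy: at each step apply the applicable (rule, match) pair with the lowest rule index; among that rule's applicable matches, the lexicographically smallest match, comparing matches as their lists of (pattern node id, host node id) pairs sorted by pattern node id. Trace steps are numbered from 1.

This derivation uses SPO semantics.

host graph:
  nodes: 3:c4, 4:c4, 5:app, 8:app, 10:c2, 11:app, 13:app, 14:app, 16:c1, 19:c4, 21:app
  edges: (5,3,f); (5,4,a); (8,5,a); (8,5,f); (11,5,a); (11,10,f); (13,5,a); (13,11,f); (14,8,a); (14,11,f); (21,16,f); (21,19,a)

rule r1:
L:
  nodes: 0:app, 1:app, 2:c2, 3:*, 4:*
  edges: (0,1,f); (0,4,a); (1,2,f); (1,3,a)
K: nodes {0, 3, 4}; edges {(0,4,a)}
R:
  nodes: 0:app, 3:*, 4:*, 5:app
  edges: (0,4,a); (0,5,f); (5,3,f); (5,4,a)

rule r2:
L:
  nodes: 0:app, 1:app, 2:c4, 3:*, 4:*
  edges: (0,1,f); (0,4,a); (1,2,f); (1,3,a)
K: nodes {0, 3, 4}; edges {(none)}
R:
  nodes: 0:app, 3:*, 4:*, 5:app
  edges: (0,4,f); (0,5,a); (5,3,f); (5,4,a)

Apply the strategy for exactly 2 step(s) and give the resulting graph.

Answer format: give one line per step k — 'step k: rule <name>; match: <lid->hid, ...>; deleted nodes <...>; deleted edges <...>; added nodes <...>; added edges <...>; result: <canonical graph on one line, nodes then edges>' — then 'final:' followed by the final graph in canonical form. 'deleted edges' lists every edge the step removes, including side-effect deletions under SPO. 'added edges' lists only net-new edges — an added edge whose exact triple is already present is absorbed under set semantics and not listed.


step 1: rule r1; match: 0->14, 1->11, 2->10, 3->5, 4->8; deleted nodes 10, 11; deleted edges (11,5,a); (11,10,f); (13,11,f); (14,11,f); added nodes 22; added edges (14,22,f); (22,5,f); (22,8,a); result: nodes: 3:c4, 4:c4, 5:app, 8:app, 13:app, 14:app, 16:c1, 19:c4, 21:app, 22:app edges: (5,3,f); (5,4,a); (8,5,a); (8,5,f); (13,5,a); (14,8,a); (14,22,f); (21,16,f); (21,19,a); (22,5,f); (22,8,a)
step 2: rule r2; match: 0->22, 1->5, 2->3, 3->4, 4->8; deleted nodes 3, 5; deleted edges (5,3,f); (5,4,a); (8,5,a); (8,5,f); (13,5,a); (22,5,f); (22,8,a); added nodes 23; added edges (22,8,f); (22,23,a); (23,4,f); (23,8,a); result: nodes: 4:c4, 8:app, 13:app, 14:app, 16:c1, 19:c4, 21:app, 22:app, 23:app edges: (14,8,a); (14,22,f); (21,16,f); (21,19,a); (22,8,f); (22,23,a); (23,4,f); (23,8,a)
final:
nodes: 4:c4, 8:app, 13:app, 14:app, 16:c1, 19:c4, 21:app, 22:app, 23:app
edges: (14,8,a); (14,22,f); (21,16,f); (21,19,a); (22,8,f); (22,23,a); (23,4,f); (23,8,a)


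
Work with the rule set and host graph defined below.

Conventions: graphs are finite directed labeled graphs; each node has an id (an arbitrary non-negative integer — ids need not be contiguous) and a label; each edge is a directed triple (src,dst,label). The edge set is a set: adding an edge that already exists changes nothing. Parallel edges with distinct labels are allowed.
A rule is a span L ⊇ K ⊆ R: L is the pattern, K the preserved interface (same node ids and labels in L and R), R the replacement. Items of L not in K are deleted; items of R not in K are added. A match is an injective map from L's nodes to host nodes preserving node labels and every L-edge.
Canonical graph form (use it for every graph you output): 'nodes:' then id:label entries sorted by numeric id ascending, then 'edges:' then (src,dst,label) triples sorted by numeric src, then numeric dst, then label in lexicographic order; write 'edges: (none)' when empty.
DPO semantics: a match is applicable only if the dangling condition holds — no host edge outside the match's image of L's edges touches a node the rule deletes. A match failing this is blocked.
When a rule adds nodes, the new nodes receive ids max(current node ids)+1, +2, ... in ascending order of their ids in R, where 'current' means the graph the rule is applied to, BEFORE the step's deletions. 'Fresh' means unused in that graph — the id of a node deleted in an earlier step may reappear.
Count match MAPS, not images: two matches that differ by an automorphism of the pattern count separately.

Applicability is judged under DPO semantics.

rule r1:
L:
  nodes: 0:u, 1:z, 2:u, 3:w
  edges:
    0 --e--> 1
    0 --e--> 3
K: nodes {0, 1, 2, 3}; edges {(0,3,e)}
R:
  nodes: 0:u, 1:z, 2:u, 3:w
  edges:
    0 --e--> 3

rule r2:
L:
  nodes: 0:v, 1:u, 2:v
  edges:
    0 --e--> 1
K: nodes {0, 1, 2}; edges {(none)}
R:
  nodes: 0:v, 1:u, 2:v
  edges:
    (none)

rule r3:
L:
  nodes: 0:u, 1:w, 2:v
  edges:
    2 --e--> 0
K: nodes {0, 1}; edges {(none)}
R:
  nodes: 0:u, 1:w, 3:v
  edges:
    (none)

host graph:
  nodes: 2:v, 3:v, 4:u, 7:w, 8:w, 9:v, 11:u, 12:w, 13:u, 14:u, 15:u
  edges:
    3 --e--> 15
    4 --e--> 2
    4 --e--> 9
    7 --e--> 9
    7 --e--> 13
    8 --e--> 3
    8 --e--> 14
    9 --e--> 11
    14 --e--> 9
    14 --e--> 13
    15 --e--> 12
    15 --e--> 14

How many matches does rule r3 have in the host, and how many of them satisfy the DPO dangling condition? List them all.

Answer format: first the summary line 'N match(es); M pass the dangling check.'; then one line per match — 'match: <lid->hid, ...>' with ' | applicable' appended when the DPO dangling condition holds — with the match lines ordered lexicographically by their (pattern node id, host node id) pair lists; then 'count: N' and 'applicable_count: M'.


6 match(es); 0 pass the dangling check.
match: 0->11, 1->7, 2->9
match: 0->11, 1->8, 2->9
match: 0->11, 1->12, 2->9
match: 0->15, 1->7, 2->3
match: 0->15, 1->8, 2->3
match: 0->15, 1->12, 2->3
count: 6
applicable_count: 0


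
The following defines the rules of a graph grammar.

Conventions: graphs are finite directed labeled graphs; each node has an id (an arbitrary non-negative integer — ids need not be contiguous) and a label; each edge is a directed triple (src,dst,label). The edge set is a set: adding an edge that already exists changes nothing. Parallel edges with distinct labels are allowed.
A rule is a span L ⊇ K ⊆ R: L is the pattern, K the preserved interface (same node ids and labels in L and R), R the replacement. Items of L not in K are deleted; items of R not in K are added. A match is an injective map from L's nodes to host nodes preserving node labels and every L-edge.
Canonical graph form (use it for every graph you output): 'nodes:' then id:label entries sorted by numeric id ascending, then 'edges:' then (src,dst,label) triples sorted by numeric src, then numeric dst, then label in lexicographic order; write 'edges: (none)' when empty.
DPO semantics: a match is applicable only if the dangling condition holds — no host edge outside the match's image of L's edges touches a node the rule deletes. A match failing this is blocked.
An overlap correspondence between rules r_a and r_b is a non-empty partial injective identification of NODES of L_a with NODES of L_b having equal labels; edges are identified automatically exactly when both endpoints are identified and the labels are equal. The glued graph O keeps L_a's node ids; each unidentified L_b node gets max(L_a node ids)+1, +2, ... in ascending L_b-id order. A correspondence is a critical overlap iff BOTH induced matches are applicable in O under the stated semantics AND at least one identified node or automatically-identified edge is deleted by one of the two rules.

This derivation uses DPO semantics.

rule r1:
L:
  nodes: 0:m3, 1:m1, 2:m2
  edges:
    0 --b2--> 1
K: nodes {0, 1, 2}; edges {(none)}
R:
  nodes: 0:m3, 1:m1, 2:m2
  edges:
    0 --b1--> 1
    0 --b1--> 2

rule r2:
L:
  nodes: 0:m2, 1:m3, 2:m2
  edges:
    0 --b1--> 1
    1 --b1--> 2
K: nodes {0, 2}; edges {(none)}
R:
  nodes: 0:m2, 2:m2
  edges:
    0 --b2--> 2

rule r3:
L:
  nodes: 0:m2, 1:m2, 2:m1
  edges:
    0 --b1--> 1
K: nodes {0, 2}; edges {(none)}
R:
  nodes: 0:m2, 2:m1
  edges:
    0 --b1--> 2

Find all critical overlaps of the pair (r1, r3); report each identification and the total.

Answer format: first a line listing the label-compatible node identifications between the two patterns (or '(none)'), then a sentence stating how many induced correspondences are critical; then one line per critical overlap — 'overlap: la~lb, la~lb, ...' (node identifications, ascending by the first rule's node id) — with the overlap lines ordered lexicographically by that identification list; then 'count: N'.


label-compatible node identifications between L(r1) and L(r3): 1~2, 2~0, 2~1
2 of the induced correspondences are critical overlaps of r1 and r3.
overlap: 1~2, 2~1
overlap: 2~1
count: 2


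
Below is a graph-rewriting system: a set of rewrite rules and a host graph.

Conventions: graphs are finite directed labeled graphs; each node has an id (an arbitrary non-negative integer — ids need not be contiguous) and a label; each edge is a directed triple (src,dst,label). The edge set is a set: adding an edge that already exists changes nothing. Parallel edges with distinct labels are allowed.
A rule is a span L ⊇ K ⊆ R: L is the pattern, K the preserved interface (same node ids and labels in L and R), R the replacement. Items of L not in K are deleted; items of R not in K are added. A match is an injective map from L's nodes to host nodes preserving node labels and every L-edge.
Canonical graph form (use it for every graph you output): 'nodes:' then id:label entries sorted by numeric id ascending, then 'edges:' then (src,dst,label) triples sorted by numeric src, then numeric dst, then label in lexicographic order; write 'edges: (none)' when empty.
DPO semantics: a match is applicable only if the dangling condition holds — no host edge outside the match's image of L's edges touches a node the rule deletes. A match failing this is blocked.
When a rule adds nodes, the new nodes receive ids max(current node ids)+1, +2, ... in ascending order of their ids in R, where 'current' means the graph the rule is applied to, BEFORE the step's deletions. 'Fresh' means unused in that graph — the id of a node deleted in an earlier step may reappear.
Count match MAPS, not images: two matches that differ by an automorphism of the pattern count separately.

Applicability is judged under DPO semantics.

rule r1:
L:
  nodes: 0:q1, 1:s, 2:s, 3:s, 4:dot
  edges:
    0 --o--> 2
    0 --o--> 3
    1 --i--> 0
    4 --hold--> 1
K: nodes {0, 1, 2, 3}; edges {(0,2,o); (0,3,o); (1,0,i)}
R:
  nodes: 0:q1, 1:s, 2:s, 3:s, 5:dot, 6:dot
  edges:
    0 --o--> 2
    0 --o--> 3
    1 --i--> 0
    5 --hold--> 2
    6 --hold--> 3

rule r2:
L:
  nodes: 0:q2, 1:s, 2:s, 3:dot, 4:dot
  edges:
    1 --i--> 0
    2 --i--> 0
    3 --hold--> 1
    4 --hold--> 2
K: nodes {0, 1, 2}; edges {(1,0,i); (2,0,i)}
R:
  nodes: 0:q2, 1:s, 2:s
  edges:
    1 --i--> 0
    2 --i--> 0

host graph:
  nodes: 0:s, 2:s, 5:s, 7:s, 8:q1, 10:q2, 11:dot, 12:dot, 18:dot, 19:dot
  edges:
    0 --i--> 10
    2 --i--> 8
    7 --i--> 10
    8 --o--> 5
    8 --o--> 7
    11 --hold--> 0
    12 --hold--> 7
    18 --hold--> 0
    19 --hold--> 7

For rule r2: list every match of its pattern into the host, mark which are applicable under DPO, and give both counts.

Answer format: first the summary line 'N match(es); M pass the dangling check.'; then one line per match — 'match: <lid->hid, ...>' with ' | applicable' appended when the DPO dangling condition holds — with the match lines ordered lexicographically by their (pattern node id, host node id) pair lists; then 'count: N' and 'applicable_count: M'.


8 match(es); 8 pass the dangling check.
match: 0->10, 1->0, 2->7, 3->11, 4->12 | applicable
match: 0->10, 1->0, 2->7, 3->11, 4->19 | applicable
match: 0->10, 1->0, 2->7, 3->18, 4->12 | applicable
match: 0->10, 1->0, 2->7, 3->18, 4->19 | applicable
match: 0->10, 1->7, 2->0, 3->12, 4->11 | applicable
match: 0->10, 1->7, 2->0, 3->12, 4->18 | applicable
match: 0->10, 1->7, 2->0, 3->19, 4->11 | applicable
match: 0->10, 1->7, 2->0, 3->19, 4->18 | applicable
count: 8
applicable_count: 8


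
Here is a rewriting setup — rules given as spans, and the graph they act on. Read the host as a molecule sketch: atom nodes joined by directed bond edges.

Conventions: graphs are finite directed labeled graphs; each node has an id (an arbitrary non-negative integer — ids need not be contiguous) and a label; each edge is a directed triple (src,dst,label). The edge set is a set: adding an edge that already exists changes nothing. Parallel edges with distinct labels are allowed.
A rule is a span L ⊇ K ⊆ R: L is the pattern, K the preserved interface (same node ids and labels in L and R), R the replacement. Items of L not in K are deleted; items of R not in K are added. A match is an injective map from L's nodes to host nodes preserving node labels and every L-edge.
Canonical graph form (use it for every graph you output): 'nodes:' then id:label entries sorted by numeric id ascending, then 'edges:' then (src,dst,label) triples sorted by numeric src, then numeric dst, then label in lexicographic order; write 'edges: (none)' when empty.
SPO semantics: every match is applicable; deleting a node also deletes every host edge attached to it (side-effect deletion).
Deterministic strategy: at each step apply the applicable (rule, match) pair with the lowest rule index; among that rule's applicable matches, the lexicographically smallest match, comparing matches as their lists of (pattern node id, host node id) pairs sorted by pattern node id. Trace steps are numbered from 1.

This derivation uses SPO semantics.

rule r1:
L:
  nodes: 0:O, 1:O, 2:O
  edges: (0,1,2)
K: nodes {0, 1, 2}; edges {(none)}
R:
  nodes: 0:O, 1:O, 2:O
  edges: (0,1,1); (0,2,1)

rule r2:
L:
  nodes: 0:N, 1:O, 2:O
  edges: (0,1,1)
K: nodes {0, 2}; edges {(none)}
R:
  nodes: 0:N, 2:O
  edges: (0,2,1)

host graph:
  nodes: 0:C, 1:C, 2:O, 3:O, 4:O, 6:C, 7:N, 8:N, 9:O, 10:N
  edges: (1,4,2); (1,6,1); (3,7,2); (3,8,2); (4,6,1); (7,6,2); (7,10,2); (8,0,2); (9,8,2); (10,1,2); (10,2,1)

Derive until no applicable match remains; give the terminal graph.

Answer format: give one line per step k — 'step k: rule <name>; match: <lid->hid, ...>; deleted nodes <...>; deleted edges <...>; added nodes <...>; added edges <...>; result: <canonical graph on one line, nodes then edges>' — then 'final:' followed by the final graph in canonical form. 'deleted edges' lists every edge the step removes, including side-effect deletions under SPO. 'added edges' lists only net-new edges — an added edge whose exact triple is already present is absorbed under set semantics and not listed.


step 1: rule r2; match: 0->10, 1->2, 2->3; deleted nodes 2; deleted edges (10,2,1); added nodes (none); added edges (10,3,1); result: nodes: 0:C, 1:C, 3:O, 4:O, 6:C, 7:N, 8:N, 9:O, 10:N edges: (1,4,2); (1,6,1); (3,7,2); (3,8,2); (4,6,1); (7,6,2); (7,10,2); (8,0,2); (9,8,2); (10,1,2); (10,3,1)
step 2: rule r2; match: 0->10, 1->3, 2->4; deleted nodes 3; deleted edges (3,7,2); (3,8,2); (10,3,1); added nodes (none); added edges (10,4,1); result: nodes: 0:C, 1:C, 4:O, 6:C, 7:N, 8:N, 9:O, 10:N edges: (1,4,2); (1,6,1); (4,6,1); (7,6,2); (7,10,2); (8,0,2); (9,8,2); (10,1,2); (10,4,1)
step 3: rule r2; match: 0->10, 1->4, 2->9; deleted nodes 4; deleted edges (1,4,2); (4,6,1); (10,4,1); added nodes (none); added edges (10,9,1); result: nodes: 0:C, 1:C, 6:C, 7:N, 8:N, 9:O, 10:N edges: (1,6,1); (7,6,2); (7,10,2); (8,0,2); (9,8,2); (10,1,2); (10,9,1)
final:
nodes: 0:C, 1:C, 6:C, 7:N, 8:N, 9:O, 10:N
edges: (1,6,1); (7,6,2); (7,10,2); (8,0,2); (9,8,2); (10,1,2); (10,9,1)
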